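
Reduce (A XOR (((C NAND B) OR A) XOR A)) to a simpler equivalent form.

By XOR self-cancellation ((E XOR v) XOR v = E):
= ((C NAND B) OR A)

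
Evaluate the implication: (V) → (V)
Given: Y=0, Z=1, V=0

Antecedent (V) = 0; consequent (V) = 0.
0 → 0 = 1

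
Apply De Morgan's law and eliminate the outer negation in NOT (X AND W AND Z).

NOT X OR NOT W OR NOT Z
De Morgan's: NOT(AND of terms) = OR of negations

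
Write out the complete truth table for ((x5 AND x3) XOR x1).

x5 | x1 | x3 | Output
---------------------
0 | 0 | 0 | 0
0 | 0 | 1 | 0
0 | 1 | 0 | 1
0 | 1 | 1 | 1
1 | 0 | 0 | 0
1 | 0 | 1 | 1
1 | 1 | 0 | 1
1 | 1 | 1 | 0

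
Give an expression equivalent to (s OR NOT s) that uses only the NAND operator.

((s NAND s) NAND ((s NAND s) NAND (s NAND s)))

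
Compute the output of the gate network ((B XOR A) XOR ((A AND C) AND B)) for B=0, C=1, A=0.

Substituting: ((0 XOR 0) XOR ((0 AND 1) AND 0))
= 0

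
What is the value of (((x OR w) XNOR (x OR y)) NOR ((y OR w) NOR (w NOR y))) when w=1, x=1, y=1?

Substituting: (((1 OR 1) XNOR (1 OR 1)) NOR ((1 OR 1) NOR (1 NOR 1)))
= 0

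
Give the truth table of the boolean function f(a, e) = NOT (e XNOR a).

a | e | Output
--------------
0 | 0 | 0
0 | 1 | 1
1 | 0 | 1
1 | 1 | 0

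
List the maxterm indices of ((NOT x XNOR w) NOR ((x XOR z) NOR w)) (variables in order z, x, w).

ΠM(0, 1, 2, 5, 6) = (z OR x OR w) AND (z OR x OR NOT w) AND (z OR NOT x OR w) AND (NOT z OR x OR NOT w) AND (NOT z OR NOT x OR w)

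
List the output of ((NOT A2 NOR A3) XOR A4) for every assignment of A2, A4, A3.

A2 | A4 | A3 | Output
---------------------
0 | 0 | 0 | 0
0 | 0 | 1 | 0
0 | 1 | 0 | 1
0 | 1 | 1 | 1
1 | 0 | 0 | 1
1 | 0 | 1 | 0
1 | 1 | 0 | 0
1 | 1 | 1 | 1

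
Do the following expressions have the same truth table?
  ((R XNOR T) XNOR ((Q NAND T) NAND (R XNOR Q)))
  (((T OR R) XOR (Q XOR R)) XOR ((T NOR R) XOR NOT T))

No. Counterexample: with R=1, T=0, Q=0, Expression 1 = 0 but Expression 2 = 1.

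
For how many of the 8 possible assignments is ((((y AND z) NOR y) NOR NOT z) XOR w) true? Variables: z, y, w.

Satisfying assignments: (0,0,1), (0,1,1), (1,0,1), (1,1,0)
Count: 4 out of 8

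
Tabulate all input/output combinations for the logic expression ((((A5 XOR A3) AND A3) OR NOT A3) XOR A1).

A5 | A3 | A1 | Output
---------------------
0 | 0 | 0 | 1
0 | 0 | 1 | 0
0 | 1 | 0 | 1
0 | 1 | 1 | 0
1 | 0 | 0 | 1
1 | 0 | 1 | 0
1 | 1 | 0 | 0
1 | 1 | 1 | 1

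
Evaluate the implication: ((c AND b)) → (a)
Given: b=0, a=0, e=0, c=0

Antecedent ((c AND b)) = 0; consequent (a) = 0.
0 → 0 = 1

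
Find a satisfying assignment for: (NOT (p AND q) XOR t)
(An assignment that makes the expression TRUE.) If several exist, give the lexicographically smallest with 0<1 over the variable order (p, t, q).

p=0, t=0, q=0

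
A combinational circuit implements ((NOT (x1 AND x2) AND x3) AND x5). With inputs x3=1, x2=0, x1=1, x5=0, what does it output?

Substituting: ((NOT (1 AND 0) AND 1) AND 0)
= 0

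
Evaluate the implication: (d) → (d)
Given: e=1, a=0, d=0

Antecedent (d) = 0; consequent (d) = 0.
0 → 0 = 1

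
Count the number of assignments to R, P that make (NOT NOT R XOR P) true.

Satisfying assignments: (0,1), (1,0)
Count: 2 out of 4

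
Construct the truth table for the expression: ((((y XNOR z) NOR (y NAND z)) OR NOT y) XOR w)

w | y | z | Output
------------------
0 | 0 | 0 | 1
0 | 0 | 1 | 1
0 | 1 | 0 | 0
0 | 1 | 1 | 0
1 | 0 | 0 | 0
1 | 0 | 1 | 0
1 | 1 | 0 | 1
1 | 1 | 1 | 1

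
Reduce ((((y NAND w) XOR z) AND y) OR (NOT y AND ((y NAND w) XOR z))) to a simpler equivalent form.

By distribution ((E AND v) OR (E AND NOT v) = E):
= ((y NAND w) XOR z)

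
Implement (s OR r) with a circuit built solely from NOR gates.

((s NOR r) NOR (s NOR r))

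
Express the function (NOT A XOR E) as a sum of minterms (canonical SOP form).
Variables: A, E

Σm(0, 3) = (NOT A AND NOT E) OR (A AND E)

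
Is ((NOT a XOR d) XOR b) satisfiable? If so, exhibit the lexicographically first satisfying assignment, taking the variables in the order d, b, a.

d=0, b=0, a=0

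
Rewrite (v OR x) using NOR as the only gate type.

((v NOR x) NOR (v NOR x))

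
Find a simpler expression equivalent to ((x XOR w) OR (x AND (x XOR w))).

By absorption (E OR (E AND v) = E):
= (x XOR w)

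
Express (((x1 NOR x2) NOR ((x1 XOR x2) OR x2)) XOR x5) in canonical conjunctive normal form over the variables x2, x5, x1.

(x2 OR x5 OR x1) AND (x2 OR x5 OR NOT x1) AND (NOT x2 OR x5 OR x1) AND (NOT x2 OR x5 OR NOT x1)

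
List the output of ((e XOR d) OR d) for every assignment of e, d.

e | d | Output
--------------
0 | 0 | 0
0 | 1 | 1
1 | 0 | 1
1 | 1 | 1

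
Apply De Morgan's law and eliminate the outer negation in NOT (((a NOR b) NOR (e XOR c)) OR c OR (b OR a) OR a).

NOT ((a NOR b) NOR (e XOR c)) AND NOT c AND NOT (b OR a) AND NOT a
De Morgan's: NOT(OR of terms) = AND of negations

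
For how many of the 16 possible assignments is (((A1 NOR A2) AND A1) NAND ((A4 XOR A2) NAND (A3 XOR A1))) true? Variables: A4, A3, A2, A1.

Satisfying assignments: (0,0,0,0), (0,0,0,1), (0,0,1,0), (0,0,1,1), (0,1,0,0), (0,1,0,1), (0,1,1,0), (0,1,1,1), (1,0,0,0), (1,0,0,1), (1,0,1,0), (1,0,1,1), (1,1,0,0), (1,1,0,1), (1,1,1,0), (1,1,1,1)
Count: 16 out of 16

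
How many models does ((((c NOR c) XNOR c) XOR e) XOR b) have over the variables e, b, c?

Satisfying assignments: (0,1,0), (0,1,1), (1,0,0), (1,0,1)
Count: 4 out of 8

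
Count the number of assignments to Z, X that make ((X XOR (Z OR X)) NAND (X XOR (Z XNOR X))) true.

Satisfying assignments: (0,0), (0,1), (1,0), (1,1)
Count: 4 out of 4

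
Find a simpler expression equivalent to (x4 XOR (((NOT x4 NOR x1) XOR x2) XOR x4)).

By XOR self-cancellation ((E XOR v) XOR v = E):
= ((NOT x4 NOR x1) XOR x2)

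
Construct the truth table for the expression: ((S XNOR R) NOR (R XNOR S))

R | S | Output
--------------
0 | 0 | 0
0 | 1 | 1
1 | 0 | 1
1 | 1 | 0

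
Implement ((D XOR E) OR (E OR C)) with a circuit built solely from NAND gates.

((((D NAND (D NAND E)) NAND (E NAND (D NAND E))) NAND ((D NAND (D NAND E)) NAND (E NAND (D NAND E)))) NAND (((E NAND E) NAND (C NAND C)) NAND ((E NAND E) NAND (C NAND C))))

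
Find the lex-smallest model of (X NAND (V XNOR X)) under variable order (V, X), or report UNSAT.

V=0, X=0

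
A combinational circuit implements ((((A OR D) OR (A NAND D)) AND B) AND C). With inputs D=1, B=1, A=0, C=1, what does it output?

Substituting: ((((0 OR 1) OR (0 NAND 1)) AND 1) AND 1)
= 1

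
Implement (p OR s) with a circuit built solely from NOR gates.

((p NOR s) NOR (p NOR s))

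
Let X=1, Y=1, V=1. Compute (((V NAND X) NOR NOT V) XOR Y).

Substituting: (((1 NAND 1) NOR NOT 1) XOR 1)
= 0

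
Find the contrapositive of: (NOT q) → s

Contrapositive: NOT s → q
Note: A statement and its contrapositive are logically equivalent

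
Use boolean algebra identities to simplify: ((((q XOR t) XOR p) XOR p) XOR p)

By XOR self-cancellation ((E XOR v) XOR v = E):
= ((q XOR t) XOR p)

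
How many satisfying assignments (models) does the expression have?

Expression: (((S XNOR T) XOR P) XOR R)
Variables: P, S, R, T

Satisfying assignments: (0,0,0,0), (0,0,1,1), (0,1,0,1), (0,1,1,0), (1,0,0,1), (1,0,1,0), (1,1,0,0), (1,1,1,1)
Count: 8 out of 16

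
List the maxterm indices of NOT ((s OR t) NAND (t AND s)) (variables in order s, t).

ΠM(0, 1, 2) = (s OR t) AND (s OR NOT t) AND (NOT s OR t)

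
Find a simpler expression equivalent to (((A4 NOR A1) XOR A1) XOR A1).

By XOR self-cancellation ((E XOR v) XOR v = E):
= (A4 NOR A1)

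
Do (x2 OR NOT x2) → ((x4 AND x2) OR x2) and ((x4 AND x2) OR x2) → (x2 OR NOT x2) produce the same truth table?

No, Converse is not equivalent to original (counterexample: x4=0, x2=0)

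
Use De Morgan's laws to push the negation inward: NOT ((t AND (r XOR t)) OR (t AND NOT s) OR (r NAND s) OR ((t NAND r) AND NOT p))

NOT (t AND (r XOR t)) AND NOT (t AND NOT s) AND NOT (r NAND s) AND NOT ((t NAND r) AND NOT p)
De Morgan's: NOT(OR of terms) = AND of negations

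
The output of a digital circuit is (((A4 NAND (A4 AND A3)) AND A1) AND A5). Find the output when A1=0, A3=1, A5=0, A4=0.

Substituting: (((0 NAND (0 AND 1)) AND 0) AND 0)
= 0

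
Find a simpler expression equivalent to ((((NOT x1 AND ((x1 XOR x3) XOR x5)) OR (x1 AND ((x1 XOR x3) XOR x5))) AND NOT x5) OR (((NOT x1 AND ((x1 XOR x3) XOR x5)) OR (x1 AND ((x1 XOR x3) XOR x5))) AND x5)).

By distribution ((E AND v) OR (E AND NOT v) = E) then distribution ((E AND v) OR (E AND NOT v) = E):
= ((x1 XOR x3) XOR x5)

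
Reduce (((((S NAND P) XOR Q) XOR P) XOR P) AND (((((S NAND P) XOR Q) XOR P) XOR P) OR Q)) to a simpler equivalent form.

By absorption (E AND (E OR v) = E) then XOR self-cancellation ((E XOR v) XOR v = E):
= ((S NAND P) XOR Q)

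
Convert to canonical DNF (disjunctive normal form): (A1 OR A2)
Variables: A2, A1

(NOT A2 AND A1) OR (A2 AND NOT A1) OR (A2 AND A1)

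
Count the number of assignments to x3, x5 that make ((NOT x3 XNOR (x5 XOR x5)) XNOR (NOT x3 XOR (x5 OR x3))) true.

Satisfying assignments: (0,1), (1,0), (1,1)
Count: 3 out of 4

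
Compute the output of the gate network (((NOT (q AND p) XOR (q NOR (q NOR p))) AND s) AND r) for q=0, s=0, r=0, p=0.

Substituting: (((NOT (0 AND 0) XOR (0 NOR (0 NOR 0))) AND 0) AND 0)
= 0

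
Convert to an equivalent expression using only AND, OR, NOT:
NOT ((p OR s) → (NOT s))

(p OR s) AND s
(Negated implication: NOT(A → B) = A AND NOT B)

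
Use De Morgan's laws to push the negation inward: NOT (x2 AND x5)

NOT x2 OR NOT x5
De Morgan's: NOT(AND of terms) = OR of negations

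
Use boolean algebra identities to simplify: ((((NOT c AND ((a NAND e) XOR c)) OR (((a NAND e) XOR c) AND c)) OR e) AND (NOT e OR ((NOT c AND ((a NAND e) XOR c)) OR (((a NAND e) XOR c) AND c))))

By distribution ((E OR v) AND (E OR NOT v) = E) then distribution ((E AND v) OR (E AND NOT v) = E):
= ((a NAND e) XOR c)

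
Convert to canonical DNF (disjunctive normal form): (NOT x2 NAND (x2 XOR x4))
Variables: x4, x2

(NOT x4 AND NOT x2) OR (NOT x4 AND x2) OR (x4 AND x2)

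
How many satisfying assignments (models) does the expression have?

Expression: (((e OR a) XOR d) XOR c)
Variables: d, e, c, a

Satisfying assignments: (0,0,0,1), (0,0,1,0), (0,1,0,0), (0,1,0,1), (1,0,0,0), (1,0,1,1), (1,1,1,0), (1,1,1,1)
Count: 8 out of 16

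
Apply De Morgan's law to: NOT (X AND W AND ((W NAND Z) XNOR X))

NOT X OR NOT W OR NOT ((W NAND Z) XNOR X)
De Morgan's: NOT(AND of terms) = OR of negations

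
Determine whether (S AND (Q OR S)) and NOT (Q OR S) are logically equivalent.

No. Counterexample: with Q=0, S=0, Expression 1 = 0 but Expression 2 = 1.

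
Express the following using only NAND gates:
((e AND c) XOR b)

((((e NAND c) NAND (e NAND c)) NAND (((e NAND c) NAND (e NAND c)) NAND b)) NAND (b NAND (((e NAND c) NAND (e NAND c)) NAND b)))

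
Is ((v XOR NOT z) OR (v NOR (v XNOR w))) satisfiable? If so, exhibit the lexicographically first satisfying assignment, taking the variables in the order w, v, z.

w=0, v=0, z=0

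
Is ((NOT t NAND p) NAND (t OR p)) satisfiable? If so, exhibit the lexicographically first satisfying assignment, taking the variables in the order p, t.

p=0, t=0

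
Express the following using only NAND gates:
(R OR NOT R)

((R NAND R) NAND ((R NAND R) NAND (R NAND R)))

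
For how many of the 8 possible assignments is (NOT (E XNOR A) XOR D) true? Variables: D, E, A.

Satisfying assignments: (0,0,1), (0,1,0), (1,0,0), (1,1,1)
Count: 4 out of 8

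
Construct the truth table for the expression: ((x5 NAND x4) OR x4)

x5 | x4 | Output
----------------
0 | 0 | 1
0 | 1 | 1
1 | 0 | 1
1 | 1 | 1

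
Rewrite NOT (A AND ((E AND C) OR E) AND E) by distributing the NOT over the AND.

NOT A OR NOT ((E AND C) OR E) OR NOT E
De Morgan's: NOT(AND of terms) = OR of negations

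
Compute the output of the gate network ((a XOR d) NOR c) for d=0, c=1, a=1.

Substituting: ((1 XOR 0) NOR 1)
= 0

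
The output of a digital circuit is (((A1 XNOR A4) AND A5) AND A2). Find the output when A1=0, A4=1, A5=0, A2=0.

Substituting: (((0 XNOR 1) AND 0) AND 0)
= 0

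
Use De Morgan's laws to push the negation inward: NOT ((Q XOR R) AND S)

NOT (Q XOR R) OR NOT S
De Morgan's: NOT(AND of terms) = OR of negations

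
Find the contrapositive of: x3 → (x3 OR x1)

Contrapositive: NOT (x3 OR x1) → NOT x3
Note: A statement and its contrapositive are logically equivalent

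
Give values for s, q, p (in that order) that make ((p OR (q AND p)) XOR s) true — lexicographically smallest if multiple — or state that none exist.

s=0, q=0, p=1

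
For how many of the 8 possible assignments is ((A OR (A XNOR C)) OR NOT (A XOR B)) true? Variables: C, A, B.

Satisfying assignments: (0,0,0), (0,0,1), (0,1,0), (0,1,1), (1,0,0), (1,1,0), (1,1,1)
Count: 7 out of 8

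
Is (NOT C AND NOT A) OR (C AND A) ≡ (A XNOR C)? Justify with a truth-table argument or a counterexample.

Yes, they are equivalent — the two output columns agree on all 4 assignments:
C | A | Expression 1 | Expression 2
-----------------------------------
0 | 0 | 1 | 1
0 | 1 | 0 | 0
1 | 0 | 0 | 0
1 | 1 | 1 | 1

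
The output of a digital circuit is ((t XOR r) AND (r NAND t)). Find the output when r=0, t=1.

Substituting: ((1 XOR 0) AND (0 NAND 1))
= 1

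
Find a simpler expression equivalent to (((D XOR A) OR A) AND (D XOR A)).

By absorption (E AND (E OR v) = E):
= (D XOR A)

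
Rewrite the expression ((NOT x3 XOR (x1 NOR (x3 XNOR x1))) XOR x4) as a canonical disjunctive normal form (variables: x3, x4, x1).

(NOT x3 AND NOT x4 AND NOT x1) OR (NOT x3 AND NOT x4 AND x1) OR (x3 AND NOT x4 AND NOT x1) OR (x3 AND x4 AND x1)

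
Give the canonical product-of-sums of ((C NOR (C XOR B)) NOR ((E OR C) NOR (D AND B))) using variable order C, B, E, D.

ΠM(0, 1, 2, 3, 4) = (C OR B OR E OR D) AND (C OR B OR E OR NOT D) AND (C OR B OR NOT E OR D) AND (C OR B OR NOT E OR NOT D) AND (C OR NOT B OR E OR D)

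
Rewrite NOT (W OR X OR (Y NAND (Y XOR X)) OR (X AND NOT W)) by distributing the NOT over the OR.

NOT W AND NOT X AND NOT (Y NAND (Y XOR X)) AND NOT (X AND NOT W)
De Morgan's: NOT(OR of terms) = AND of negations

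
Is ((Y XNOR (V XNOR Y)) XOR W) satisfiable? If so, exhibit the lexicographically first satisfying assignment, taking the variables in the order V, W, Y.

V=0, W=1, Y=0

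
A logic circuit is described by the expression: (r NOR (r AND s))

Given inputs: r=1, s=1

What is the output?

Substituting: (1 NOR (1 AND 1))
= 0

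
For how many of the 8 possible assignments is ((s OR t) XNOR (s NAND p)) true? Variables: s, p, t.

Satisfying assignments: (0,0,1), (0,1,1), (1,0,0), (1,0,1)
Count: 4 out of 8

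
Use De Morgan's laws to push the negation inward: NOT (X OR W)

NOT X AND NOT W
De Morgan's: NOT(OR of terms) = AND of negations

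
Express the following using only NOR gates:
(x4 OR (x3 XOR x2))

((x4 NOR ((((x3 NOR x2) NOR (x3 NOR x2)) NOR ((x3 NOR x2) NOR (x3 NOR x2))) NOR ((((x3 NOR x3) NOR (x2 NOR x2)) NOR ((x3 NOR x3) NOR (x2 NOR x2))) NOR (((x3 NOR x3) NOR (x2 NOR x2)) NOR ((x3 NOR x3) NOR (x2 NOR x2)))))) NOR (x4 NOR ((((x3 NOR x2) NOR (x3 NOR x2)) NOR ((x3 NOR x2) NOR (x3 NOR x2))) NOR ((((x3 NOR x3) NOR (x2 NOR x2)) NOR ((x3 NOR x3) NOR (x2 NOR x2))) NOR (((x3 NOR x3) NOR (x2 NOR x2)) NOR ((x3 NOR x3) NOR (x2 NOR x2)))))))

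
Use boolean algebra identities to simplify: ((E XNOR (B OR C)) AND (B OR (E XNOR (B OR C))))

By absorption (E AND (E OR v) = E):
= (E XNOR (B OR C))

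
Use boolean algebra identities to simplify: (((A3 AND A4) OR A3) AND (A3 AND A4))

By absorption (E AND (E OR v) = E):
= (A3 AND A4)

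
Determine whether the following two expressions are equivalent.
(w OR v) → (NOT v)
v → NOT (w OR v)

Yes, Contrapositive is always equivalent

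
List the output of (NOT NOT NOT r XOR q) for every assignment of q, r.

q | r | Output
--------------
0 | 0 | 1
0 | 1 | 0
1 | 0 | 0
1 | 1 | 1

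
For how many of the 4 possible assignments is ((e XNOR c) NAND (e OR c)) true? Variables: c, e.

Satisfying assignments: (0,0), (0,1), (1,0)
Count: 3 out of 4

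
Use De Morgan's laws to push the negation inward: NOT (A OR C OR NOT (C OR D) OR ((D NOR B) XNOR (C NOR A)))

NOT A AND NOT C AND (C OR D) AND NOT ((D NOR B) XNOR (C NOR A))
De Morgan's: NOT(OR of terms) = AND of negations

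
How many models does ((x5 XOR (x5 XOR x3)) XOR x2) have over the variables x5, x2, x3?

Satisfying assignments: (0,0,1), (0,1,0), (1,0,1), (1,1,0)
Count: 4 out of 8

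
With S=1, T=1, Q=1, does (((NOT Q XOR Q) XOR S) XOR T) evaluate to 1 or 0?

Substituting: (((NOT 1 XOR 1) XOR 1) XOR 1)
= 1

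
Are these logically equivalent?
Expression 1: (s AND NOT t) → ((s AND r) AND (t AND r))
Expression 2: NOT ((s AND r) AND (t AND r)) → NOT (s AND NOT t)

Yes, Contrapositive is always equivalent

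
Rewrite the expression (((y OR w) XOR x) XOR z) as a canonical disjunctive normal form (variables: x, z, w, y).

(NOT x AND NOT z AND NOT w AND y) OR (NOT x AND NOT z AND w AND NOT y) OR (NOT x AND NOT z AND w AND y) OR (NOT x AND z AND NOT w AND NOT y) OR (x AND NOT z AND NOT w AND NOT y) OR (x AND z AND NOT w AND y) OR (x AND z AND w AND NOT y) OR (x AND z AND w AND y)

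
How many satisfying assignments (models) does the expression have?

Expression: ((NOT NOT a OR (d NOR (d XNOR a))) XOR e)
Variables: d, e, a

Satisfying assignments: (0,0,1), (0,1,0), (1,0,1), (1,1,0)
Count: 4 out of 8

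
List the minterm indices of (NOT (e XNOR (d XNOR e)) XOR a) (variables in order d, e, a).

Σm(0, 2, 5, 7) = (NOT d AND NOT e AND NOT a) OR (NOT d AND e AND NOT a) OR (d AND NOT e AND a) OR (d AND e AND a)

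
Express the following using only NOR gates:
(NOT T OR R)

(((T NOR T) NOR R) NOR ((T NOR T) NOR R))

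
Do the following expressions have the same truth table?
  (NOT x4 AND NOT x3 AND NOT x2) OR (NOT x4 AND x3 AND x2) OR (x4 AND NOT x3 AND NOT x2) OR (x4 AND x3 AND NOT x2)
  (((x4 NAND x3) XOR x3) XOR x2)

Yes, they are equivalent — the two output columns agree on all 8 assignments:
x4 | x3 | x2 | Expression 1 | Expression 2
------------------------------------------
0 | 0 | 0 | 1 | 1
0 | 0 | 1 | 0 | 0
0 | 1 | 0 | 0 | 0
0 | 1 | 1 | 1 | 1
1 | 0 | 0 | 1 | 1
1 | 0 | 1 | 0 | 0
1 | 1 | 0 | 1 | 1
1 | 1 | 1 | 0 | 0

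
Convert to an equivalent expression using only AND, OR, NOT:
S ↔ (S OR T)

(S AND (S OR T)) OR (NOT S AND NOT (S OR T))
(Biconditional = both true or both false)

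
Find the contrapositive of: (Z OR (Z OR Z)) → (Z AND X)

Contrapositive: NOT (Z AND X) → NOT (Z OR (Z OR Z))
Note: A statement and its contrapositive are logically equivalent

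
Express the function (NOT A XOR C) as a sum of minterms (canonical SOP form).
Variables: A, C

Σm(0, 3) = (NOT A AND NOT C) OR (A AND C)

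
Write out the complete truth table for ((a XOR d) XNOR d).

a | d | Output
--------------
0 | 0 | 1
0 | 1 | 1
1 | 0 | 0
1 | 1 | 0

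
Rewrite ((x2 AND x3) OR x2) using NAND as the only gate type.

((((x2 NAND x3) NAND (x2 NAND x3)) NAND ((x2 NAND x3) NAND (x2 NAND x3))) NAND (x2 NAND x2))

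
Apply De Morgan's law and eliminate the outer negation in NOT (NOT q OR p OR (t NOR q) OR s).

q AND NOT p AND NOT (t NOR q) AND NOT s
De Morgan's: NOT(OR of terms) = AND of negations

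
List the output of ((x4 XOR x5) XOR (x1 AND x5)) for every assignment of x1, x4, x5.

x1 | x4 | x5 | Output
---------------------
0 | 0 | 0 | 0
0 | 0 | 1 | 1
0 | 1 | 0 | 1
0 | 1 | 1 | 0
1 | 0 | 0 | 0
1 | 0 | 1 | 0
1 | 1 | 0 | 1
1 | 1 | 1 | 1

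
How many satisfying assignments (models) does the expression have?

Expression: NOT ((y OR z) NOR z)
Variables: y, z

Satisfying assignments: (0,1), (1,0), (1,1)
Count: 3 out of 4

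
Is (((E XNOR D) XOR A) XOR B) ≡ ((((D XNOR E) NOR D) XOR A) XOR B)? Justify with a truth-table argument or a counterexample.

No. Counterexample: with A=0, D=0, B=0, E=0, Expression 1 = 1 but Expression 2 = 0.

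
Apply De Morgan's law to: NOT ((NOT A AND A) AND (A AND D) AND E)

NOT (NOT A AND A) OR NOT (A AND D) OR NOT E
De Morgan's: NOT(AND of terms) = OR of negations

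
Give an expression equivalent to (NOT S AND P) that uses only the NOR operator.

(((S NOR S) NOR (S NOR S)) NOR (P NOR P))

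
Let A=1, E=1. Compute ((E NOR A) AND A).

Substituting: ((1 NOR 1) AND 1)
= 0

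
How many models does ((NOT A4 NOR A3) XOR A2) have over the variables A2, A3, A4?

Satisfying assignments: (0,0,1), (1,0,0), (1,1,0), (1,1,1)
Count: 4 out of 8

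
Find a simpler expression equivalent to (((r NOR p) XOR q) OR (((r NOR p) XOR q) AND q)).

By absorption (E OR (E AND v) = E):
= ((r NOR p) XOR q)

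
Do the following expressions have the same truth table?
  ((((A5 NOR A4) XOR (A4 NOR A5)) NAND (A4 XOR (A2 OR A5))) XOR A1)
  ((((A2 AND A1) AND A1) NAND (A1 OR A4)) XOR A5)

No. Counterexample: with A4=0, A1=0, A2=0, A5=1, Expression 1 = 1 but Expression 2 = 0.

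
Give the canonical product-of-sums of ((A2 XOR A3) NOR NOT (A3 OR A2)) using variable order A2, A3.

ΠM(0, 1, 2) = (A2 OR A3) AND (A2 OR NOT A3) AND (NOT A2 OR A3)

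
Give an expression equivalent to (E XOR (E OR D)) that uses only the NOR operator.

((((E NOR ((E NOR D) NOR (E NOR D))) NOR (E NOR ((E NOR D) NOR (E NOR D)))) NOR ((E NOR ((E NOR D) NOR (E NOR D))) NOR (E NOR ((E NOR D) NOR (E NOR D))))) NOR ((((E NOR E) NOR (((E NOR D) NOR (E NOR D)) NOR ((E NOR D) NOR (E NOR D)))) NOR ((E NOR E) NOR (((E NOR D) NOR (E NOR D)) NOR ((E NOR D) NOR (E NOR D))))) NOR (((E NOR E) NOR (((E NOR D) NOR (E NOR D)) NOR ((E NOR D) NOR (E NOR D)))) NOR ((E NOR E) NOR (((E NOR D) NOR (E NOR D)) NOR ((E NOR D) NOR (E NOR D)))))))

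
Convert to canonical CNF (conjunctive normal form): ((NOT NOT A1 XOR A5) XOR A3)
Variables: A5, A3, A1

(A5 OR A3 OR A1) AND (A5 OR NOT A3 OR NOT A1) AND (NOT A5 OR A3 OR NOT A1) AND (NOT A5 OR NOT A3 OR A1)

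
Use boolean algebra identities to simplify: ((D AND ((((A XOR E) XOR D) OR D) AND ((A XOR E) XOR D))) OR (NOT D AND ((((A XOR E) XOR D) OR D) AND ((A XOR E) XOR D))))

By distribution ((E AND v) OR (E AND NOT v) = E) then absorption (E AND (E OR v) = E):
= ((A XOR E) XOR D)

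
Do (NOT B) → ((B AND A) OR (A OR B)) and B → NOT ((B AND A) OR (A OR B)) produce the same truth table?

No, Inverse is not equivalent to original (counterexample: A=0, B=0)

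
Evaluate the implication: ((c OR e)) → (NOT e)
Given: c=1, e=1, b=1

Antecedent ((c OR e)) = 1; consequent (NOT e) = 0.
1 → 0 = 0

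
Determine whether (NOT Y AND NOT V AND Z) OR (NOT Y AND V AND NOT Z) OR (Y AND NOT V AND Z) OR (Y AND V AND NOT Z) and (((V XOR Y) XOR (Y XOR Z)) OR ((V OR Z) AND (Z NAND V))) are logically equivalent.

Yes, they are equivalent — the two output columns agree on all 8 assignments:
Y | V | Z | Expression 1 | Expression 2
---------------------------------------
0 | 0 | 0 | 0 | 0
0 | 0 | 1 | 1 | 1
0 | 1 | 0 | 1 | 1
0 | 1 | 1 | 0 | 0
1 | 0 | 0 | 0 | 0
1 | 0 | 1 | 1 | 1
1 | 1 | 0 | 1 | 1
1 | 1 | 1 | 0 | 0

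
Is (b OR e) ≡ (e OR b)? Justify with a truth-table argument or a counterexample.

Yes, they are equivalent — the two output columns agree on all 4 assignments:
e | b | Expression 1 | Expression 2
-----------------------------------
0 | 0 | 0 | 0
0 | 1 | 1 | 1
1 | 0 | 1 | 1
1 | 1 | 1 | 1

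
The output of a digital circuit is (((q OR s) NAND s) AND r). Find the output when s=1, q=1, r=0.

Substituting: (((1 OR 1) NAND 1) AND 0)
= 0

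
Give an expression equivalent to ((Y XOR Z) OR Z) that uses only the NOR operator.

((((((Y NOR Z) NOR (Y NOR Z)) NOR ((Y NOR Z) NOR (Y NOR Z))) NOR ((((Y NOR Y) NOR (Z NOR Z)) NOR ((Y NOR Y) NOR (Z NOR Z))) NOR (((Y NOR Y) NOR (Z NOR Z)) NOR ((Y NOR Y) NOR (Z NOR Z))))) NOR Z) NOR (((((Y NOR Z) NOR (Y NOR Z)) NOR ((Y NOR Z) NOR (Y NOR Z))) NOR ((((Y NOR Y) NOR (Z NOR Z)) NOR ((Y NOR Y) NOR (Z NOR Z))) NOR (((Y NOR Y) NOR (Z NOR Z)) NOR ((Y NOR Y) NOR (Z NOR Z))))) NOR Z))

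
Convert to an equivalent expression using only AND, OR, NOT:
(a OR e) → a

NOT (a OR e) OR a
(Implication elimination: A → B = NOT A OR B)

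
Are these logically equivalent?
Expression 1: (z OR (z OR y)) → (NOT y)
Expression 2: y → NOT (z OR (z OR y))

Yes, Contrapositive is always equivalent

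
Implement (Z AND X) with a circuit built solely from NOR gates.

((Z NOR Z) NOR (X NOR X))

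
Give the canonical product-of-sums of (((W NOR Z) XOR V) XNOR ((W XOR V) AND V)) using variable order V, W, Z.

ΠM(0, 4, 6, 7) = (V OR W OR Z) AND (NOT V OR W OR Z) AND (NOT V OR NOT W OR Z) AND (NOT V OR NOT W OR NOT Z)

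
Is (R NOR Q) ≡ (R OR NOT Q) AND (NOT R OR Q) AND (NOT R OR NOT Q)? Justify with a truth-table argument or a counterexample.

Yes, they are equivalent — the two output columns agree on all 4 assignments:
R | Q | Expression 1 | Expression 2
-----------------------------------
0 | 0 | 1 | 1
0 | 1 | 0 | 0
1 | 0 | 0 | 0
1 | 1 | 0 | 0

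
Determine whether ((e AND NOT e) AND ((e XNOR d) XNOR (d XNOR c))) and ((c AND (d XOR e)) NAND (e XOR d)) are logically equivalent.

No. Counterexample: with e=0, c=0, d=0, Expression 1 = 0 but Expression 2 = 1.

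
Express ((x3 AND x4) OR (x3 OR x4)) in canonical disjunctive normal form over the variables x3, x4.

(NOT x3 AND x4) OR (x3 AND NOT x4) OR (x3 AND x4)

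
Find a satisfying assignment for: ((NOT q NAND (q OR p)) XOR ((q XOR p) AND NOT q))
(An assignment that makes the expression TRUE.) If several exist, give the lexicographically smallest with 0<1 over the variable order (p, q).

p=0, q=0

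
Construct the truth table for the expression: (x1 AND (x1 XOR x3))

x3 | x1 | Output
----------------
0 | 0 | 0
0 | 1 | 1
1 | 0 | 0
1 | 1 | 0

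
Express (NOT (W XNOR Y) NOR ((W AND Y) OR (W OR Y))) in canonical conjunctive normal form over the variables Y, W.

(Y OR NOT W) AND (NOT Y OR W) AND (NOT Y OR NOT W)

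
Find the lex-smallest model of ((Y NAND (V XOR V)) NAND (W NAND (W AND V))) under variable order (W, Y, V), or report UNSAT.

W=1, Y=0, V=1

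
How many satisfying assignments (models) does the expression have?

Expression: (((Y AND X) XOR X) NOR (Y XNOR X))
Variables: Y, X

Satisfying assignments: (1,0)
Count: 1 out of 4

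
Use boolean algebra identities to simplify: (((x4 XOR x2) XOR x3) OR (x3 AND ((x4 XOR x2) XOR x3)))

By absorption (E OR (E AND v) = E):
= ((x4 XOR x2) XOR x3)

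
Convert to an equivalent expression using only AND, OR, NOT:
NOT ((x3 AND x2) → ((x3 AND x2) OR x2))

(x3 AND x2) AND NOT ((x3 AND x2) OR x2)
(Negated implication: NOT(A → B) = A AND NOT B)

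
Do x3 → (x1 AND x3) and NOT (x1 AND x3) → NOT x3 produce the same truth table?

Yes, Contrapositive is always equivalent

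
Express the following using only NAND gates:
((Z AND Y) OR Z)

((((Z NAND Y) NAND (Z NAND Y)) NAND ((Z NAND Y) NAND (Z NAND Y))) NAND (Z NAND Z))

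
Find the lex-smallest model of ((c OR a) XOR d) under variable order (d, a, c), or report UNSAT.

d=0, a=0, c=1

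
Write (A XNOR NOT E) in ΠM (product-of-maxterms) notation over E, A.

ΠM(0, 3) = (E OR A) AND (NOT E OR NOT A)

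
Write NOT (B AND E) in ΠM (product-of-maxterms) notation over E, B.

ΠM(3) = (NOT E OR NOT B)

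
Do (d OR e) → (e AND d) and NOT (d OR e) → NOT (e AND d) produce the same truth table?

No, Inverse is not equivalent to original (counterexample: d=0, e=1)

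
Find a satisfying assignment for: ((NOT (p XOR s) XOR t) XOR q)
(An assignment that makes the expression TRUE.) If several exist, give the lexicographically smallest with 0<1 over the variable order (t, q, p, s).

t=0, q=0, p=0, s=0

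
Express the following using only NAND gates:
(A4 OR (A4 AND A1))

((A4 NAND A4) NAND (((A4 NAND A1) NAND (A4 NAND A1)) NAND ((A4 NAND A1) NAND (A4 NAND A1))))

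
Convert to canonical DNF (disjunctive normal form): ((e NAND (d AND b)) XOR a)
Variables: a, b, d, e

(NOT a AND NOT b AND NOT d AND NOT e) OR (NOT a AND NOT b AND NOT d AND e) OR (NOT a AND NOT b AND d AND NOT e) OR (NOT a AND NOT b AND d AND e) OR (NOT a AND b AND NOT d AND NOT e) OR (NOT a AND b AND NOT d AND e) OR (NOT a AND b AND d AND NOT e) OR (a AND b AND d AND e)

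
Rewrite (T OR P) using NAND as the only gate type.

((T NAND T) NAND (P NAND P))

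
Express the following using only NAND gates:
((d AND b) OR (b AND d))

((((d NAND b) NAND (d NAND b)) NAND ((d NAND b) NAND (d NAND b))) NAND (((b NAND d) NAND (b NAND d)) NAND ((b NAND d) NAND (b NAND d))))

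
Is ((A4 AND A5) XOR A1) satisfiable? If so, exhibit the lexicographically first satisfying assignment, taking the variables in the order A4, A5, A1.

A4=0, A5=0, A1=1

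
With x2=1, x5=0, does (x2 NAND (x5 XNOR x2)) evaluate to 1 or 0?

Substituting: (1 NAND (0 XNOR 1))
= 1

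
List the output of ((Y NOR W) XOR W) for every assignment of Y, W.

Y | W | Output
--------------
0 | 0 | 1
0 | 1 | 1
1 | 0 | 0
1 | 1 | 1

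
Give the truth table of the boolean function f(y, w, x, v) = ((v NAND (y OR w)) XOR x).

y | w | x | v | Output
----------------------
0 | 0 | 0 | 0 | 1
0 | 0 | 0 | 1 | 1
0 | 0 | 1 | 0 | 0
0 | 0 | 1 | 1 | 0
0 | 1 | 0 | 0 | 1
0 | 1 | 0 | 1 | 0
0 | 1 | 1 | 0 | 0
0 | 1 | 1 | 1 | 1
1 | 0 | 0 | 0 | 1
1 | 0 | 0 | 1 | 0
1 | 0 | 1 | 0 | 0
1 | 0 | 1 | 1 | 1
1 | 1 | 0 | 0 | 1
1 | 1 | 0 | 1 | 0
1 | 1 | 1 | 0 | 0
1 | 1 | 1 | 1 | 1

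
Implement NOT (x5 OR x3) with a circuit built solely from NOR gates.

(((x5 NOR x3) NOR (x5 NOR x3)) NOR ((x5 NOR x3) NOR (x5 NOR x3)))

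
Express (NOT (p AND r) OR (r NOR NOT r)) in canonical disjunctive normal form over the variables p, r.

(NOT p AND NOT r) OR (NOT p AND r) OR (p AND NOT r)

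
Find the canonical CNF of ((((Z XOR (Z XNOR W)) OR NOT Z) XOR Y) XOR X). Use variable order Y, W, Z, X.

(Y OR W OR Z OR NOT X) AND (Y OR W OR NOT Z OR NOT X) AND (Y OR NOT W OR Z OR NOT X) AND (Y OR NOT W OR NOT Z OR X) AND (NOT Y OR W OR Z OR X) AND (NOT Y OR W OR NOT Z OR X) AND (NOT Y OR NOT W OR Z OR X) AND (NOT Y OR NOT W OR NOT Z OR NOT X)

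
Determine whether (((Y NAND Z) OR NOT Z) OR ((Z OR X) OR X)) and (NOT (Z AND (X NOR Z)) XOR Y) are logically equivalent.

No. Counterexample: with X=0, Y=1, Z=0, Expression 1 = 1 but Expression 2 = 0.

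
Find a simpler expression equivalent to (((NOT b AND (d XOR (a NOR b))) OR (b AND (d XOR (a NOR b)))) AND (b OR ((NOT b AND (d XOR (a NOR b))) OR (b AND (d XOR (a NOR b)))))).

By absorption (E AND (E OR v) = E) then distribution ((E AND v) OR (E AND NOT v) = E):
= (d XOR (a NOR b))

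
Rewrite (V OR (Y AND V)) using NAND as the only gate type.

((V NAND V) NAND (((Y NAND V) NAND (Y NAND V)) NAND ((Y NAND V) NAND (Y NAND V))))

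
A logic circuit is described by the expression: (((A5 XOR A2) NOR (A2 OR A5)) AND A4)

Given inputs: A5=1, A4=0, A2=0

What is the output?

Substituting: (((1 XOR 0) NOR (0 OR 1)) AND 0)
= 0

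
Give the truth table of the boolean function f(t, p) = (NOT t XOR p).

t | p | Output
--------------
0 | 0 | 1
0 | 1 | 0
1 | 0 | 0
1 | 1 | 1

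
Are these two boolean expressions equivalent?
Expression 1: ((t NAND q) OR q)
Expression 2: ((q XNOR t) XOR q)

No. Counterexample: with q=0, t=1, Expression 1 = 1 but Expression 2 = 0.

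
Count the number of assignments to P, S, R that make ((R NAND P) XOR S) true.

Satisfying assignments: (0,0,0), (0,0,1), (1,0,0), (1,1,1)
Count: 4 out of 8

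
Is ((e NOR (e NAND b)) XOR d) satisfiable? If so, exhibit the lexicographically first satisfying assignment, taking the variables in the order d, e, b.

d=1, e=0, b=0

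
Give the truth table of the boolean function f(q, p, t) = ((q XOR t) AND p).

q | p | t | Output
------------------
0 | 0 | 0 | 0
0 | 0 | 1 | 0
0 | 1 | 0 | 0
0 | 1 | 1 | 1
1 | 0 | 0 | 0
1 | 0 | 1 | 0
1 | 1 | 0 | 1
1 | 1 | 1 | 0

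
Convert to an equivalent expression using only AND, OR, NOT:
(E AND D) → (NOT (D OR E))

NOT (E AND D) OR (NOT (D OR E))
(Implication elimination: A → B = NOT A OR B)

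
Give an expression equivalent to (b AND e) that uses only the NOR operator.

((b NOR b) NOR (e NOR e))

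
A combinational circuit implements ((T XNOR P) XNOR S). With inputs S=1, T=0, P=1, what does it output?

Substituting: ((0 XNOR 1) XNOR 1)
= 0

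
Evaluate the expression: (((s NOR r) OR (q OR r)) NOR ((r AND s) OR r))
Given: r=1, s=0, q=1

Substituting: (((0 NOR 1) OR (1 OR 1)) NOR ((1 AND 0) OR 1))
= 0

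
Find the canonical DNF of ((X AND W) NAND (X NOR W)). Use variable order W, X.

(NOT W AND NOT X) OR (NOT W AND X) OR (W AND NOT X) OR (W AND X)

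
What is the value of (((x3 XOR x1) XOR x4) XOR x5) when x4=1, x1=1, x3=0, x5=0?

Substituting: (((0 XOR 1) XOR 1) XOR 0)
= 0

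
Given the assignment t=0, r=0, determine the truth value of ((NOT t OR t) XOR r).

Substituting: ((NOT 0 OR 0) XOR 0)
= 1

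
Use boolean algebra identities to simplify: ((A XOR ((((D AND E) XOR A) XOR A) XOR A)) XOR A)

By XOR self-cancellation ((E XOR v) XOR v = E) then XOR self-cancellation ((E XOR v) XOR v = E):
= ((D AND E) XOR A)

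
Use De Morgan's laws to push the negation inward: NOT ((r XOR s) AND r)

NOT (r XOR s) OR NOT r
De Morgan's: NOT(AND of terms) = OR of negations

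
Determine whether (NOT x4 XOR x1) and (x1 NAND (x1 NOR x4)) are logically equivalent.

No. Counterexample: with x1=0, x4=1, Expression 1 = 0 but Expression 2 = 1.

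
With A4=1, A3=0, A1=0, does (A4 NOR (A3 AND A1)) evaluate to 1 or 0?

Substituting: (1 NOR (0 AND 0))
= 0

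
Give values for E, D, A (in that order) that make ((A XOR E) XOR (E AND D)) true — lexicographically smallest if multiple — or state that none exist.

E=0, D=0, A=1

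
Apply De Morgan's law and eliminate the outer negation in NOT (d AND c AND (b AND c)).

NOT d OR NOT c OR NOT (b AND c)
De Morgan's: NOT(AND of terms) = OR of negations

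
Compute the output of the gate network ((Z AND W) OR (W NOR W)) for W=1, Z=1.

Substituting: ((1 AND 1) OR (1 NOR 1))
= 1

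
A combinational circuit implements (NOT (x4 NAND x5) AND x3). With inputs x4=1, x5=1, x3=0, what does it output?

Substituting: (NOT (1 NAND 1) AND 0)
= 0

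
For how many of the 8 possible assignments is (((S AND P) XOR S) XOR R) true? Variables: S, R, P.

Satisfying assignments: (0,1,0), (0,1,1), (1,0,0), (1,1,1)
Count: 4 out of 8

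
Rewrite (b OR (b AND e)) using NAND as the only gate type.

((b NAND b) NAND (((b NAND e) NAND (b NAND e)) NAND ((b NAND e) NAND (b NAND e))))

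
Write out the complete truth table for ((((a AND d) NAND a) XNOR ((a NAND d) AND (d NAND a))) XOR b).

d | a | b | Output
------------------
0 | 0 | 0 | 1
0 | 0 | 1 | 0
0 | 1 | 0 | 1
0 | 1 | 1 | 0
1 | 0 | 0 | 1
1 | 0 | 1 | 0
1 | 1 | 0 | 1
1 | 1 | 1 | 0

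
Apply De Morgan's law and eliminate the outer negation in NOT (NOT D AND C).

D OR NOT C
De Morgan's: NOT(AND of terms) = OR of negations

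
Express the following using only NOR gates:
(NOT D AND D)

(((D NOR D) NOR (D NOR D)) NOR (D NOR D))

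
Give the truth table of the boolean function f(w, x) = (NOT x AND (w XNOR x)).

w | x | Output
--------------
0 | 0 | 1
0 | 1 | 0
1 | 0 | 0
1 | 1 | 0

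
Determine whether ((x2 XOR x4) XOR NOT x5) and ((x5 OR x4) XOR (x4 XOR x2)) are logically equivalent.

No. Counterexample: with x4=0, x5=0, x2=0, Expression 1 = 1 but Expression 2 = 0.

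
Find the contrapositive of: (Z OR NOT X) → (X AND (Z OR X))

Contrapositive: NOT (X AND (Z OR X)) → NOT (Z OR NOT X)
Note: A statement and its contrapositive are logically equivalent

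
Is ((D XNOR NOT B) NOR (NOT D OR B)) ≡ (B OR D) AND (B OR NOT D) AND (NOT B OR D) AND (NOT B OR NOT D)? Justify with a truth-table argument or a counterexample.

Yes, they are equivalent — the two output columns agree on all 4 assignments:
B | D | Expression 1 | Expression 2
-----------------------------------
0 | 0 | 0 | 0
0 | 1 | 0 | 0
1 | 0 | 0 | 0
1 | 1 | 0 | 0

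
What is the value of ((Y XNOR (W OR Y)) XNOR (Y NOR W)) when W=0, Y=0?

Substituting: ((0 XNOR (0 OR 0)) XNOR (0 NOR 0))
= 1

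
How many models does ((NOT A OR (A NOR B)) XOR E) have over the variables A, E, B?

Satisfying assignments: (0,0,0), (0,0,1), (1,1,0), (1,1,1)
Count: 4 out of 8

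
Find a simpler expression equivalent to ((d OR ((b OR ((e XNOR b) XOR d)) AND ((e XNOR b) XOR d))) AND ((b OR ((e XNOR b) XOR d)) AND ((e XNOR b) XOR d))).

By absorption (E AND (E OR v) = E) then absorption (E AND (E OR v) = E):
= ((e XNOR b) XOR d)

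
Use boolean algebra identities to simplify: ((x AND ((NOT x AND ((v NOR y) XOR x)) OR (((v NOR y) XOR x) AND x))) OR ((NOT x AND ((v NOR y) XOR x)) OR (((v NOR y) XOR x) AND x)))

By absorption (E OR (E AND v) = E) then distribution ((E AND v) OR (E AND NOT v) = E):
= ((v NOR y) XOR x)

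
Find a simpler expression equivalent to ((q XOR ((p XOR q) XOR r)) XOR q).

By XOR self-cancellation ((E XOR v) XOR v = E):
= ((p XOR q) XOR r)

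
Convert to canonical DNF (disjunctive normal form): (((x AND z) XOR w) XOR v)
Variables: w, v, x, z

(NOT w AND NOT v AND x AND z) OR (NOT w AND v AND NOT x AND NOT z) OR (NOT w AND v AND NOT x AND z) OR (NOT w AND v AND x AND NOT z) OR (w AND NOT v AND NOT x AND NOT z) OR (w AND NOT v AND NOT x AND z) OR (w AND NOT v AND x AND NOT z) OR (w AND v AND x AND z)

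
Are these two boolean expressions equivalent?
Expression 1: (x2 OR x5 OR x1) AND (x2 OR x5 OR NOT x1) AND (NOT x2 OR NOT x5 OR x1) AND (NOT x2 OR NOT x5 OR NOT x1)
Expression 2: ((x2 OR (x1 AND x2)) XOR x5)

Yes, they are equivalent — the two output columns agree on all 8 assignments:
x2 | x5 | x1 | Expression 1 | Expression 2
------------------------------------------
0 | 0 | 0 | 0 | 0
0 | 0 | 1 | 0 | 0
0 | 1 | 0 | 1 | 1
0 | 1 | 1 | 1 | 1
1 | 0 | 0 | 1 | 1
1 | 0 | 1 | 1 | 1
1 | 1 | 0 | 0 | 0
1 | 1 | 1 | 0 | 0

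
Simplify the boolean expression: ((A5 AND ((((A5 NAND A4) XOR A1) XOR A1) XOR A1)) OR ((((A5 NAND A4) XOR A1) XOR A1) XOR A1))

By absorption (E OR (E AND v) = E) then XOR self-cancellation ((E XOR v) XOR v = E):
= ((A5 NAND A4) XOR A1)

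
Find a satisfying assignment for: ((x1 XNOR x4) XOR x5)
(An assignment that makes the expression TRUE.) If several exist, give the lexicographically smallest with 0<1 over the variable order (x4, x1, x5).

x4=0, x1=0, x5=0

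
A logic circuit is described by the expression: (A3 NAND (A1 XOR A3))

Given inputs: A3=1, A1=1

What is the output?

Substituting: (1 NAND (1 XOR 1))
= 1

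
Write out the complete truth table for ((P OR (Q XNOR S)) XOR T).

P | T | S | Q | Output
----------------------
0 | 0 | 0 | 0 | 1
0 | 0 | 0 | 1 | 0
0 | 0 | 1 | 0 | 0
0 | 0 | 1 | 1 | 1
0 | 1 | 0 | 0 | 0
0 | 1 | 0 | 1 | 1
0 | 1 | 1 | 0 | 1
0 | 1 | 1 | 1 | 0
1 | 0 | 0 | 0 | 1
1 | 0 | 0 | 1 | 1
1 | 0 | 1 | 0 | 1
1 | 0 | 1 | 1 | 1
1 | 1 | 0 | 0 | 0
1 | 1 | 0 | 1 | 0
1 | 1 | 1 | 0 | 0
1 | 1 | 1 | 1 | 0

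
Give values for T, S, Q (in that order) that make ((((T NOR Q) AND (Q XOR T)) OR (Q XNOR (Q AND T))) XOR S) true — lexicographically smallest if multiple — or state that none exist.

T=0, S=0, Q=0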